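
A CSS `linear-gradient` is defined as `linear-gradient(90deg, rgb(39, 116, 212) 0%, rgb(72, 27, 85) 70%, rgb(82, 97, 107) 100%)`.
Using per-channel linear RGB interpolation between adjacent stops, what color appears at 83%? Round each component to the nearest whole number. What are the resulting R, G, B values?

(76, 57, 95)

83% lies between the 70% and 100% stops, so the local fraction is t = (83 − 70)/(100 − 70) = 13/30 ≈ 0.4333.
R = 72 + 0.4333 × (82 − 72) = 76.333 → 76
G = 27 + 0.4333 × (97 − 27) = 57.331 → 57
B = 85 + 0.4333 × (107 − 85) = 94.533 → 95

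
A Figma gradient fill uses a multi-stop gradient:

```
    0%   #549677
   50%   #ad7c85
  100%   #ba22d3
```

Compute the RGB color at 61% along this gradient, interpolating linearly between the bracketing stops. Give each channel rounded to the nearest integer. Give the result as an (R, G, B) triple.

61% lies between the 50% and 100% stops, so the local fraction is t = (61 − 50)/(100 − 50) = 11/50 ≈ 0.22.
#ad7c85 → (173, 124, 133); #ba22d3 → (186, 34, 211).
R = 173 + 0.22 × (186 − 173) = 175.86 → 176
G = 124 + 0.22 × (34 − 124) = 104.2 → 104
B = 133 + 0.22 × (211 − 133) = 150.16 → 150

(176, 104, 150)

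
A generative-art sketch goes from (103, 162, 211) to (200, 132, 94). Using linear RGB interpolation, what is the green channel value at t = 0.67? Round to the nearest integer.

G = 162 + 0.67 × (132 − 162) = 141.9 → 142

142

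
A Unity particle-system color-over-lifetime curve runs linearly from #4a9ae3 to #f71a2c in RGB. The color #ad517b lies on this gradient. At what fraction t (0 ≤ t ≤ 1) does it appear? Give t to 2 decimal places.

0.57

Invert the lerp on the B channel (largest span, 183): t = (123 − 227) / (44 − 227) = -104/-183 = 0.56831.
Check on R: (173 − 74)/(247 − 74) = 0.5723 ✓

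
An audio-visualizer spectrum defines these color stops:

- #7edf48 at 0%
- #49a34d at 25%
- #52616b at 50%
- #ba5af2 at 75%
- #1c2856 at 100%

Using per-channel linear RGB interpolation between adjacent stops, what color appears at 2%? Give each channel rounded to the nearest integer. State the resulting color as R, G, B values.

(122, 218, 72)

2% lies between the 0% and 25% stops, so the local fraction is t = (2 − 0)/(25 − 0) = 2/25 ≈ 0.08.
#7edf48 → (126, 223, 72); #49a34d → (73, 163, 77).
R = 126 + 0.08 × (73 − 126) = 121.76 → 122
G = 223 + 0.08 × (163 − 223) = 218.2 → 218
B = 72 + 0.08 × (77 − 72) = 72.4 → 72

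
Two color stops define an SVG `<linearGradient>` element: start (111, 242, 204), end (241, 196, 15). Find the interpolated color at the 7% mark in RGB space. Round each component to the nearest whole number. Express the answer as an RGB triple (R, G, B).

7% corresponds to t = 0.07.
R = 111 + 0.07 × (241 − 111) = 111 + 0.07 × 130 = 120.1 → 120
G = 242 + 0.07 × (196 − 242) = 242 + 0.07 × -46 = 238.78 → 239
B = 204 + 0.07 × (15 − 204) = 204 + 0.07 × -189 = 190.77 → 191

(120, 239, 191)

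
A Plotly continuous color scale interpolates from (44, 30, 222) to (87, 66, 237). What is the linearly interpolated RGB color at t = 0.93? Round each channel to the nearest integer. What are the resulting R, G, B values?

(84, 63, 236)

R = 44 + 0.93 × (87 − 44) = 44 + 0.93 × 43 = 83.99 → 84
G = 30 + 0.93 × (66 − 30) = 30 + 0.93 × 36 = 63.48 → 63
B = 222 + 0.93 × (237 − 222) = 222 + 0.93 × 15 = 235.95 → 236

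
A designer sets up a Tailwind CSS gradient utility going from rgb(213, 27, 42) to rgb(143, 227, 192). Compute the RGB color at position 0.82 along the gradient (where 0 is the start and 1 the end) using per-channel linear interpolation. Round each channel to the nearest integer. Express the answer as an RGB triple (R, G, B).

(156, 191, 165)

R = 213 + 0.82 × (143 − 213) = 213 + 0.82 × -70 = 155.6 → 156
G = 27 + 0.82 × (227 − 27) = 27 + 0.82 × 200 = 191 → 191
B = 42 + 0.82 × (192 − 42) = 42 + 0.82 × 150 = 165 → 165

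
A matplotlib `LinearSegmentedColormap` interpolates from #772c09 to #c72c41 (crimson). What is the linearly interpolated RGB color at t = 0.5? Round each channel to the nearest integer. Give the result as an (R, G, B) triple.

(159, 44, 37)

#772c09 → (119, 44, 9); #c72c41 → (199, 44, 65).
R = 119 + 0.5 × (199 − 119) = 119 + 0.5 × 80 = 159 → 159
G = 44 + 0.5 × (44 − 44) = 44 + 0.5 × 0 = 44 → 44
B = 9 + 0.5 × (65 − 9) = 9 + 0.5 × 56 = 37 → 37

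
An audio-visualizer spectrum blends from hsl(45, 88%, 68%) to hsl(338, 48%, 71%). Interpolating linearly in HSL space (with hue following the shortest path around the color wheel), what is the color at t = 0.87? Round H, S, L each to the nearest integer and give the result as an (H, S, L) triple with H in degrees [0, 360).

Hue: 338 − 45 = 293°, but |293| > 180 so the shorter arc goes the other way: Δh = 293 − 360 = -67°.
H = 45 + 0.87 × (-67) = -13.29 → -13 → -13 mod 360 = 347°
S = 88 + 0.87 × (48 − 88) = 53.2 → 53%
L = 68 + 0.87 × (71 − 68) = 70.61 → 71%

(347, 53, 71)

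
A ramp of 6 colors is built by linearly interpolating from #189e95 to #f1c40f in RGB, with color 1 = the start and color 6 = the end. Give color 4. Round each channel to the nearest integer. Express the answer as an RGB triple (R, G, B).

(154, 181, 69)

With 6 swatches and endpoints inclusive, swatch 4 sits at t = (4 − 1)/(6 − 1) = 3/5 ≈ 0.6.
#189e95 → (24, 158, 149); #f1c40f → (241, 196, 15).
R = 24 + 0.6 × (241 − 24) = 154.2 → 154
G = 158 + 0.6 × (196 − 158) = 180.8 → 181
B = 149 + 0.6 × (15 − 149) = 68.6 → 69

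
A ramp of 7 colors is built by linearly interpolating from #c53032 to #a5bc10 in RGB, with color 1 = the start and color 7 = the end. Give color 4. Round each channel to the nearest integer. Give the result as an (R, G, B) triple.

With 7 swatches and endpoints inclusive, swatch 4 sits at t = (4 − 1)/(7 − 1) = 3/6 ≈ 0.5.
#c53032 → (197, 48, 50); #a5bc10 → (165, 188, 16).
R = 197 + 0.5 × (165 − 197) = 181 → 181
G = 48 + 0.5 × (188 − 48) = 118 → 118
B = 50 + 0.5 × (16 − 50) = 33 → 33

(181, 118, 33)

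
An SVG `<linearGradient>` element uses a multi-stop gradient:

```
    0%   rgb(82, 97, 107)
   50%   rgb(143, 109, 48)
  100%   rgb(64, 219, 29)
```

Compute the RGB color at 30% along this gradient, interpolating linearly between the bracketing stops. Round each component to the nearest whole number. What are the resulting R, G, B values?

(119, 104, 72)

30% lies between the 0% and 50% stops, so the local fraction is t = (30 − 0)/(50 − 0) = 30/50 ≈ 0.6.
R = 82 + 0.6 × (143 − 82) = 118.6 → 119
G = 97 + 0.6 × (109 − 97) = 104.2 → 104
B = 107 + 0.6 × (48 − 107) = 71.6 → 72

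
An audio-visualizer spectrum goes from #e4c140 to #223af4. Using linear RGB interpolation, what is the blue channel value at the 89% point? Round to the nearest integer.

224

B₁ = 64 (from #e4c140), B₂ = 244 (from #223af4).
B = 64 + 0.89 × (244 − 64) = 224.2 → 224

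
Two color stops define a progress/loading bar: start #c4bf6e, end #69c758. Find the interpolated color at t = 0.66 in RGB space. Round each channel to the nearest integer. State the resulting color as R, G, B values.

#c4bf6e → (196, 191, 110); #69c758 → (105, 199, 88).
R = 196 + 0.66 × (105 − 196) = 196 + 0.66 × -91 = 135.94 → 136
G = 191 + 0.66 × (199 − 191) = 191 + 0.66 × 8 = 196.28 → 196
B = 110 + 0.66 × (88 − 110) = 110 + 0.66 × -22 = 95.48 → 95

(136, 196, 95)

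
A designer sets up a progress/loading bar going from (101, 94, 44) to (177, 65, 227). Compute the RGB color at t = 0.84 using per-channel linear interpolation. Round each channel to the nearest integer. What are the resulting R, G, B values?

R = 101 + 0.84 × (177 − 101) = 101 + 0.84 × 76 = 164.84 → 165
G = 94 + 0.84 × (65 − 94) = 94 + 0.84 × -29 = 69.64 → 70
B = 44 + 0.84 × (227 − 44) = 44 + 0.84 × 183 = 197.72 → 198

(165, 70, 198)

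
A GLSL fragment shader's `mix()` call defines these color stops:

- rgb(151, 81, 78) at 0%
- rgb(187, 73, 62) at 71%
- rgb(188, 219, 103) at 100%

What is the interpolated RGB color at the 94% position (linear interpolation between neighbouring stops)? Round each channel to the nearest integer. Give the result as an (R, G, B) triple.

94% lies between the 71% and 100% stops, so the local fraction is t = (94 − 71)/(100 − 71) = 23/29 ≈ 0.7931.
R = 187 + 0.7931 × (188 − 187) = 187.793 → 188
G = 73 + 0.7931 × (219 − 73) = 188.793 → 189
B = 62 + 0.7931 × (103 − 62) = 94.517 → 95

(188, 189, 95)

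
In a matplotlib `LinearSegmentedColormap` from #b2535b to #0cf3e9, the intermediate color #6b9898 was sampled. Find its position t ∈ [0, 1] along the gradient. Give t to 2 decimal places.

0.43

Invert the lerp on the R channel (largest span, 166): t = (107 − 178) / (12 − 178) = -71/-166 = 0.42771.
Check on G: (152 − 83)/(243 − 83) = 0.4313 ✓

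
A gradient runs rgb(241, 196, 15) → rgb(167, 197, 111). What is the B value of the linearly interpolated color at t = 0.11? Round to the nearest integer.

B = 15 + 0.11 × (111 − 15) = 25.56 → 26

26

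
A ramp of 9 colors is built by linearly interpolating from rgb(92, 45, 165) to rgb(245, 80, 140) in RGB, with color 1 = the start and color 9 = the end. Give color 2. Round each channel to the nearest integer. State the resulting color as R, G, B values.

With 9 swatches and endpoints inclusive, swatch 2 sits at t = (2 − 1)/(9 − 1) = 1/8 ≈ 0.125.
R = 92 + 0.125 × (245 − 92) = 111.125 → 111
G = 45 + 0.125 × (80 − 45) = 49.375 → 49
B = 165 + 0.125 × (140 − 165) = 161.875 → 162

(111, 49, 162)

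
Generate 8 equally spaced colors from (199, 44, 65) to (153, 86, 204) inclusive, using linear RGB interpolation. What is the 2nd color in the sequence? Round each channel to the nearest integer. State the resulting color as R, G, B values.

With 8 swatches and endpoints inclusive, swatch 2 sits at t = (2 − 1)/(8 − 1) = 1/7 ≈ 0.1429.
R = 199 + 0.1429 × (153 − 199) = 192.427 → 192
G = 44 + 0.1429 × (86 − 44) = 50.002 → 50
B = 65 + 0.1429 × (204 − 65) = 84.863 → 85

(192, 50, 85)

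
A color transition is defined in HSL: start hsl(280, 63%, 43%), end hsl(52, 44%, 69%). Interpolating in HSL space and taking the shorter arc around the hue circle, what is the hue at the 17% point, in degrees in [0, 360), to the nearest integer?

302

Hue: 52 − 280 = -228°, but |-228| > 180 so the shorter arc goes the other way: Δh = -228 + 360 = 132°.
H = 280 + 0.17 × (132) = 302.44 → 302°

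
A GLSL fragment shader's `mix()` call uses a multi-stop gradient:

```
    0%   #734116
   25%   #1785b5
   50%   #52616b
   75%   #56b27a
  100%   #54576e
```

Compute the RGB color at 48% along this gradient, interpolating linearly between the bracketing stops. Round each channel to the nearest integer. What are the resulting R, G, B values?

48% lies between the 25% and 50% stops, so the local fraction is t = (48 − 25)/(50 − 25) = 23/25 ≈ 0.92.
#1785b5 → (23, 133, 181); #52616b → (82, 97, 107).
R = 23 + 0.92 × (82 − 23) = 77.28 → 77
G = 133 + 0.92 × (97 − 133) = 99.88 → 100
B = 181 + 0.92 × (107 − 181) = 112.92 → 113

(77, 100, 113)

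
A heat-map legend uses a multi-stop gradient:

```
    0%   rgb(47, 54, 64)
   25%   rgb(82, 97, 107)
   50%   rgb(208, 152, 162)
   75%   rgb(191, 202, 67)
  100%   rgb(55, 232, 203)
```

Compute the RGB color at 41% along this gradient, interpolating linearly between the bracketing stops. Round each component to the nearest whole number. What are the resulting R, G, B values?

41% lies between the 25% and 50% stops, so the local fraction is t = (41 − 25)/(50 − 25) = 16/25 ≈ 0.64.
R = 82 + 0.64 × (208 − 82) = 162.64 → 163
G = 97 + 0.64 × (152 − 97) = 132.2 → 132
B = 107 + 0.64 × (162 − 107) = 142.2 → 142

(163, 132, 142)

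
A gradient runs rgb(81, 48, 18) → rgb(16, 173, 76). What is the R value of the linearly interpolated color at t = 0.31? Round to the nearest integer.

R = 81 + 0.31 × (16 − 81) = 60.85 → 61

61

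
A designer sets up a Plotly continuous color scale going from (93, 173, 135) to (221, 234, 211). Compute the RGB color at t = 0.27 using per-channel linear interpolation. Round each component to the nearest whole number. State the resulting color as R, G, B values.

R = 93 + 0.27 × (221 − 93) = 93 + 0.27 × 128 = 127.56 → 128
G = 173 + 0.27 × (234 − 173) = 173 + 0.27 × 61 = 189.47 → 189
B = 135 + 0.27 × (211 − 135) = 135 + 0.27 × 76 = 155.52 → 156
So the blended color is (128, 189, 156), about #80bd9c.

(128, 189, 156)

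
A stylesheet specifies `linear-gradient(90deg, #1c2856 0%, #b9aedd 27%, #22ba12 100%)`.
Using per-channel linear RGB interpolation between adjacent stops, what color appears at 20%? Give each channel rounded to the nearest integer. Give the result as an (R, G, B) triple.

(144, 139, 186)

20% lies between the 0% and 27% stops, so the local fraction is t = (20 − 0)/(27 − 0) = 20/27 ≈ 0.7407.
#1c2856 → (28, 40, 86); #b9aedd → (185, 174, 221).
R = 28 + 0.7407 × (185 − 28) = 144.29 → 144
G = 40 + 0.7407 × (174 − 40) = 139.254 → 139
B = 86 + 0.7407 × (221 − 86) = 185.995 → 186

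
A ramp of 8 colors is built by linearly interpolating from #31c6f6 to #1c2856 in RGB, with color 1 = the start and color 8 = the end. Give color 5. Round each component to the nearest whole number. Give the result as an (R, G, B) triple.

With 8 swatches and endpoints inclusive, swatch 5 sits at t = (5 − 1)/(8 − 1) = 4/7 ≈ 0.5714.
#31c6f6 → (49, 198, 246); #1c2856 → (28, 40, 86).
R = 49 + 0.5714 × (28 − 49) = 37.001 → 37
G = 198 + 0.5714 × (40 − 198) = 107.719 → 108
B = 246 + 0.5714 × (86 − 246) = 154.576 → 155

(37, 108, 155)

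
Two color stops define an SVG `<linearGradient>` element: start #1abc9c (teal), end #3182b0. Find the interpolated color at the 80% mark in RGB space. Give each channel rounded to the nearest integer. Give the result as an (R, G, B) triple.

(44, 142, 172)

#1abc9c → (26, 188, 156); #3182b0 → (49, 130, 176).
80% corresponds to t = 0.8.
R = 26 + 0.8 × (49 − 26) = 26 + 0.8 × 23 = 44.4 → 44
G = 188 + 0.8 × (130 − 188) = 188 + 0.8 × -58 = 141.6 → 142
B = 156 + 0.8 × (176 − 156) = 156 + 0.8 × 20 = 172 → 172
So the blended color is (44, 142, 172), about #2c8eac.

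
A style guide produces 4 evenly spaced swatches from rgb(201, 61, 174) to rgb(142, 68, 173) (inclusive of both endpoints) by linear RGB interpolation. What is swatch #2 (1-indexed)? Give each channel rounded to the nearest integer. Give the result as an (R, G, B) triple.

With 4 swatches and endpoints inclusive, swatch 2 sits at t = (2 − 1)/(4 − 1) = 1/3 ≈ 0.3333.
R = 201 + 0.3333 × (142 − 201) = 181.335 → 181
G = 61 + 0.3333 × (68 − 61) = 63.333 → 63
B = 174 + 0.3333 × (173 − 174) = 173.667 → 174

(181, 63, 174)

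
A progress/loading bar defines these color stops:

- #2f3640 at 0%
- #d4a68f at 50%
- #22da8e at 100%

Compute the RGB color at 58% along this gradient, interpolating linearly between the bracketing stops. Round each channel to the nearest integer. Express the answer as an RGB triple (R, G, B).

(184, 174, 143)

58% lies between the 50% and 100% stops, so the local fraction is t = (58 − 50)/(100 − 50) = 8/50 ≈ 0.16.
#d4a68f → (212, 166, 143); #22da8e → (34, 218, 142).
R = 212 + 0.16 × (34 − 212) = 183.52 → 184
G = 166 + 0.16 × (218 − 166) = 174.32 → 174
B = 143 + 0.16 × (142 − 143) = 142.84 → 143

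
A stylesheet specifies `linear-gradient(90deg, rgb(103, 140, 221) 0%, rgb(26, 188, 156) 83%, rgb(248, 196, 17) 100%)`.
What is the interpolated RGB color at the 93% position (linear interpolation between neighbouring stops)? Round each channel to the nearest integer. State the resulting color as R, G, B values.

93% lies between the 83% and 100% stops, so the local fraction is t = (93 − 83)/(100 − 83) = 10/17 ≈ 0.5882.
R = 26 + 0.5882 × (248 − 26) = 156.58 → 157
G = 188 + 0.5882 × (196 − 188) = 192.706 → 193
B = 156 + 0.5882 × (17 − 156) = 74.24 → 74

(157, 193, 74)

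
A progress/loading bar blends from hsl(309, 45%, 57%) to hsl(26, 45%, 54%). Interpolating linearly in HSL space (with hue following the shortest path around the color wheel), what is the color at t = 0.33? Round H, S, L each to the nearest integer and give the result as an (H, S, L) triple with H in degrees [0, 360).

(334, 45, 56)

Hue: 26 − 309 = -283°, but |-283| > 180 so the shorter arc goes the other way: Δh = -283 + 360 = 77°.
H = 309 + 0.33 × (77) = 334.41 → 334°
S = 45 + 0.33 × (45 − 45) = 45 → 45%
L = 57 + 0.33 × (54 − 57) = 56.01 → 56%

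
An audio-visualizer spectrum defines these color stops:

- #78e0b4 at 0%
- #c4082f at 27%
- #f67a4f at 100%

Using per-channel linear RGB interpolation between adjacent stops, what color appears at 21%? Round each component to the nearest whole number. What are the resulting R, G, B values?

(179, 56, 77)

21% lies between the 0% and 27% stops, so the local fraction is t = (21 − 0)/(27 − 0) = 21/27 ≈ 0.7778.
#78e0b4 → (120, 224, 180); #c4082f → (196, 8, 47).
R = 120 + 0.7778 × (196 − 120) = 179.113 → 179
G = 224 + 0.7778 × (8 − 224) = 55.995 → 56
B = 180 + 0.7778 × (47 − 180) = 76.553 → 77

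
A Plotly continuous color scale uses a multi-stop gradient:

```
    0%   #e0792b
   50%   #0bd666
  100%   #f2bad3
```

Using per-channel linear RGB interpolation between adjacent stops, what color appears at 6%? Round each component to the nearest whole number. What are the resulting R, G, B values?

6% lies between the 0% and 50% stops, so the local fraction is t = (6 − 0)/(50 − 0) = 6/50 ≈ 0.12.
#e0792b → (224, 121, 43); #0bd666 → (11, 214, 102).
R = 224 + 0.12 × (11 − 224) = 198.44 → 198
G = 121 + 0.12 × (214 − 121) = 132.16 → 132
B = 43 + 0.12 × (102 − 43) = 50.08 → 50

(198, 132, 50)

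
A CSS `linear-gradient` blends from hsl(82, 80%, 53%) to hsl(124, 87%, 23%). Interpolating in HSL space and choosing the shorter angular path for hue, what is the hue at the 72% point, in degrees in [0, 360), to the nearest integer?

Hue arc: Δh = 124 − 82 = 42° (|Δh| ≤ 180, already the shorter path).
H = 82 + 0.72 × (42) = 112.24 → 112°

112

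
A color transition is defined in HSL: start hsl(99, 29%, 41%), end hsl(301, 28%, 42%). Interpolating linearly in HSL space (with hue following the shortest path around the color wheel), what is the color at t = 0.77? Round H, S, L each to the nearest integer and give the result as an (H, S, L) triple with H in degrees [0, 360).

(337, 28, 42)

Hue: 301 − 99 = 202°, but |202| > 180 so the shorter arc goes the other way: Δh = 202 − 360 = -158°.
H = 99 + 0.77 × (-158) = -22.66 → -23 → -23 mod 360 = 337°
S = 29 + 0.77 × (28 − 29) = 28.23 → 28%
L = 41 + 0.77 × (42 − 41) = 41.77 → 42%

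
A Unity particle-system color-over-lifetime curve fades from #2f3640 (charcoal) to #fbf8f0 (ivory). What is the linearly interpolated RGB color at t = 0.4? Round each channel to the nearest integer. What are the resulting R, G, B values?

(129, 132, 134)

#2f3640 → (47, 54, 64); #fbf8f0 → (251, 248, 240).
R = 47 + 0.4 × (251 − 47) = 47 + 0.4 × 204 = 128.6 → 129
G = 54 + 0.4 × (248 − 54) = 54 + 0.4 × 194 = 131.6 → 132
B = 64 + 0.4 × (240 − 64) = 64 + 0.4 × 176 = 134.4 → 134
So the blended color is (129, 132, 134), about #818486.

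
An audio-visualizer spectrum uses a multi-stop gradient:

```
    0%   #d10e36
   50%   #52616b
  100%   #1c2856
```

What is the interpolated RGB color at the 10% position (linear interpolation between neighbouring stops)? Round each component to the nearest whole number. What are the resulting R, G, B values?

10% lies between the 0% and 50% stops, so the local fraction is t = (10 − 0)/(50 − 0) = 10/50 ≈ 0.2.
#d10e36 → (209, 14, 54); #52616b → (82, 97, 107).
R = 209 + 0.2 × (82 − 209) = 183.6 → 184
G = 14 + 0.2 × (97 − 14) = 30.6 → 31
B = 54 + 0.2 × (107 − 54) = 64.6 → 65

(184, 31, 65)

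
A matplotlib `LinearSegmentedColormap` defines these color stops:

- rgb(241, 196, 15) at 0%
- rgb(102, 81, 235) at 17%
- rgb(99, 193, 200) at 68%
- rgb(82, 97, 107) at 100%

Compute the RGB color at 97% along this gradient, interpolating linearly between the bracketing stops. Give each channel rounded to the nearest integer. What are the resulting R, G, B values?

97% lies between the 68% and 100% stops, so the local fraction is t = (97 − 68)/(100 − 68) = 29/32 ≈ 0.9062.
R = 99 + 0.9062 × (82 − 99) = 83.595 → 84
G = 193 + 0.9062 × (97 − 193) = 106.005 → 106
B = 200 + 0.9062 × (107 − 200) = 115.723 → 116

(84, 106, 116)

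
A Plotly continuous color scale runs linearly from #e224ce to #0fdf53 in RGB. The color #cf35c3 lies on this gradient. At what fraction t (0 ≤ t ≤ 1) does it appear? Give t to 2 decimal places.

Invert the lerp on the R channel (largest span, 211): t = (207 − 226) / (15 − 226) = -19/-211 = 0.090047.
Check on G: (53 − 36)/(223 − 36) = 0.09091 ✓

0.09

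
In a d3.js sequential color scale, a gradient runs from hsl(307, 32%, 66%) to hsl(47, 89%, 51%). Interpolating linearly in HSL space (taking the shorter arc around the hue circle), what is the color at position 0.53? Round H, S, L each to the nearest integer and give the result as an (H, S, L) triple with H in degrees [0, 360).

(0, 62, 58)

Hue: 47 − 307 = -260°, but |-260| > 180 so the shorter arc goes the other way: Δh = -260 + 360 = 100°.
H = 307 + 0.53 × (100) = 360 → 360 → 360 mod 360 = 0°
S = 32 + 0.53 × (89 − 32) = 62.21 → 62%
L = 66 + 0.53 × (51 − 66) = 58.05 → 58%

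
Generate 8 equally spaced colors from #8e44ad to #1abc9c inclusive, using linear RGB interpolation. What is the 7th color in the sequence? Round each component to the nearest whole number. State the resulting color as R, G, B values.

With 8 swatches and endpoints inclusive, swatch 7 sits at t = (7 − 1)/(8 − 1) = 6/7 ≈ 0.8571.
#8e44ad → (142, 68, 173); #1abc9c → (26, 188, 156).
R = 142 + 0.8571 × (26 − 142) = 42.576 → 43
G = 68 + 0.8571 × (188 − 68) = 170.852 → 171
B = 173 + 0.8571 × (156 − 173) = 158.429 → 158

(43, 171, 158)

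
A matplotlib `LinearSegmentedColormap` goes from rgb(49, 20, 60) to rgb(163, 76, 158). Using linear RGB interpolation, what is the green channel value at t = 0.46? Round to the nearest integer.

G = 20 + 0.46 × (76 − 20) = 45.76 → 46

46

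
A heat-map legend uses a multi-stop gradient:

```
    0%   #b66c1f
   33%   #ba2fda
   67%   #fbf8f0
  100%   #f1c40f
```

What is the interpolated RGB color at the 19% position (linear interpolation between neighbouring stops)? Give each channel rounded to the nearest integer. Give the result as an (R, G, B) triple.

(184, 73, 139)

19% lies between the 0% and 33% stops, so the local fraction is t = (19 − 0)/(33 − 0) = 19/33 ≈ 0.5758.
#b66c1f → (182, 108, 31); #ba2fda → (186, 47, 218).
R = 182 + 0.5758 × (186 − 182) = 184.303 → 184
G = 108 + 0.5758 × (47 − 108) = 72.876 → 73
B = 31 + 0.5758 × (218 − 31) = 138.675 → 139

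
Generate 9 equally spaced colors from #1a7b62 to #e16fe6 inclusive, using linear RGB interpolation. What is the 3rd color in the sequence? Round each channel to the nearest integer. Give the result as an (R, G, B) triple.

With 9 swatches and endpoints inclusive, swatch 3 sits at t = (3 − 1)/(9 − 1) = 2/8 ≈ 0.25.
#1a7b62 → (26, 123, 98); #e16fe6 → (225, 111, 230).
R = 26 + 0.25 × (225 − 26) = 75.75 → 76
G = 123 + 0.25 × (111 − 123) = 120 → 120
B = 98 + 0.25 × (230 − 98) = 131 → 131

(76, 120, 131)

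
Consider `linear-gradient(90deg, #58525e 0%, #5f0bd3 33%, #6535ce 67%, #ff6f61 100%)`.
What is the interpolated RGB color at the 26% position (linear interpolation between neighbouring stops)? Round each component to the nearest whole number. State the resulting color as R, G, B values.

(94, 26, 186)

26% lies between the 0% and 33% stops, so the local fraction is t = (26 − 0)/(33 − 0) = 26/33 ≈ 0.7879.
#58525e → (88, 82, 94); #5f0bd3 → (95, 11, 211).
R = 88 + 0.7879 × (95 − 88) = 93.515 → 94
G = 82 + 0.7879 × (11 − 82) = 26.059 → 26
B = 94 + 0.7879 × (211 − 94) = 186.184 → 186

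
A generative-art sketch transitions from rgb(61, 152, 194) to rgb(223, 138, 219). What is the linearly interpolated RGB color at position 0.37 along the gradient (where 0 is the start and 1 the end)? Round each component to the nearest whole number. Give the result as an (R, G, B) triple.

(121, 147, 203)

R = 61 + 0.37 × (223 − 61) = 61 + 0.37 × 162 = 120.94 → 121
G = 152 + 0.37 × (138 − 152) = 152 + 0.37 × -14 = 146.82 → 147
B = 194 + 0.37 × (219 − 194) = 194 + 0.37 × 25 = 203.25 → 203
So the blended color is (121, 147, 203), about #7993cb.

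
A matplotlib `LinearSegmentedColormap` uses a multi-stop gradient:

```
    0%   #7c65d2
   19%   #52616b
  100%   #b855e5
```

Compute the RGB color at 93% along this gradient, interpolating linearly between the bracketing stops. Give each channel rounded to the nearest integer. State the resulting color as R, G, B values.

(175, 86, 218)

93% lies between the 19% and 100% stops, so the local fraction is t = (93 − 19)/(100 − 19) = 74/81 ≈ 0.9136.
#52616b → (82, 97, 107); #b855e5 → (184, 85, 229).
R = 82 + 0.9136 × (184 − 82) = 175.187 → 175
G = 97 + 0.9136 × (85 − 97) = 86.037 → 86
B = 107 + 0.9136 × (229 − 107) = 218.459 → 218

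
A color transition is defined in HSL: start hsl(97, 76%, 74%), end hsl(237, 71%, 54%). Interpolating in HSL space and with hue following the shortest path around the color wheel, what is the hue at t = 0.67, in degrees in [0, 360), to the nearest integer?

191

Hue arc: Δh = 237 − 97 = 140° (|Δh| ≤ 180, already the shorter path).
H = 97 + 0.67 × (140) = 190.8 → 191°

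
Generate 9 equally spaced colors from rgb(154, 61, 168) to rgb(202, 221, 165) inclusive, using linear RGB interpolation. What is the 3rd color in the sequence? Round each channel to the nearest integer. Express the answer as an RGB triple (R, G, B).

(166, 101, 167)

With 9 swatches and endpoints inclusive, swatch 3 sits at t = (3 − 1)/(9 − 1) = 2/8 ≈ 0.25.
R = 154 + 0.25 × (202 − 154) = 166 → 166
G = 61 + 0.25 × (221 − 61) = 101 → 101
B = 168 + 0.25 × (165 − 168) = 167.25 → 167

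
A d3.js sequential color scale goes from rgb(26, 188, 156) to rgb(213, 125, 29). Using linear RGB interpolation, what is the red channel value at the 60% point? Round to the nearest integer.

R = 26 + 0.6 × (213 − 26) = 138.2 → 138

138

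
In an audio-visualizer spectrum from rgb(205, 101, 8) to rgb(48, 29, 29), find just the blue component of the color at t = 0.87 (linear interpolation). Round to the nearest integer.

26

B = 8 + 0.87 × (29 − 8) = 26.27 → 26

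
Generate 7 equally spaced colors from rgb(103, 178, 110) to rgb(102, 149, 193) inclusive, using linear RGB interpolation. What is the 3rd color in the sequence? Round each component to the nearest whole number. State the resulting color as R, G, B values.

(103, 168, 138)

With 7 swatches and endpoints inclusive, swatch 3 sits at t = (3 − 1)/(7 − 1) = 2/6 ≈ 0.3333.
R = 103 + 0.3333 × (102 − 103) = 102.667 → 103
G = 178 + 0.3333 × (149 − 178) = 168.334 → 168
B = 110 + 0.3333 × (193 − 110) = 137.664 → 138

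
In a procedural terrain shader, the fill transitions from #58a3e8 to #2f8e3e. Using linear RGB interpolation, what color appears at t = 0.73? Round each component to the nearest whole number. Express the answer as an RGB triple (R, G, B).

#58a3e8 → (88, 163, 232); #2f8e3e → (47, 142, 62).
R = 88 + 0.73 × (47 − 88) = 88 + 0.73 × -41 = 58.07 → 58
G = 163 + 0.73 × (142 − 163) = 163 + 0.73 × -21 = 147.67 → 148
B = 232 + 0.73 × (62 − 232) = 232 + 0.73 × -170 = 107.9 → 108

(58, 148, 108)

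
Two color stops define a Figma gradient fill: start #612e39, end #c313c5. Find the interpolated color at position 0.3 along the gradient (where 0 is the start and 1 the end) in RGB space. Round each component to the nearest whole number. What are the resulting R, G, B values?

#612e39 → (97, 46, 57); #c313c5 → (195, 19, 197).
R = 97 + 0.3 × (195 − 97) = 97 + 0.3 × 98 = 126.4 → 126
G = 46 + 0.3 × (19 − 46) = 46 + 0.3 × -27 = 37.9 → 38
B = 57 + 0.3 × (197 − 57) = 57 + 0.3 × 140 = 99 → 99
So the blended color is (126, 38, 99), about #7e2663.

(126, 38, 99)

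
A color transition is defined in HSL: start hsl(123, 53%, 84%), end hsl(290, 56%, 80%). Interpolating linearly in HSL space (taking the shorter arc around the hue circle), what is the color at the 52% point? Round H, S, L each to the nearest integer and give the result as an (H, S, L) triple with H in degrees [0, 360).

Hue arc: Δh = 290 − 123 = 167° (|Δh| ≤ 180, already the shorter path).
H = 123 + 0.52 × (167) = 209.84 → 210°
S = 53 + 0.52 × (56 − 53) = 54.56 → 55%
L = 84 + 0.52 × (80 − 84) = 81.92 → 82%

(210, 55, 82)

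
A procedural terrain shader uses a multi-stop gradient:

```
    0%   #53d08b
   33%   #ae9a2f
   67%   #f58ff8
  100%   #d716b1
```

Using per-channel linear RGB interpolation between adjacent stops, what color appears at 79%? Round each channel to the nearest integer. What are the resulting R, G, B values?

79% lies between the 67% and 100% stops, so the local fraction is t = (79 − 67)/(100 − 67) = 12/33 ≈ 0.3636.
#f58ff8 → (245, 143, 248); #d716b1 → (215, 22, 177).
R = 245 + 0.3636 × (215 − 245) = 234.092 → 234
G = 143 + 0.3636 × (22 − 143) = 99.004 → 99
B = 248 + 0.3636 × (177 − 248) = 222.184 → 222

(234, 99, 222)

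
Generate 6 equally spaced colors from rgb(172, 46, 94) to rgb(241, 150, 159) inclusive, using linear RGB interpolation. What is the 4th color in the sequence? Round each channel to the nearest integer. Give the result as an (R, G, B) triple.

With 6 swatches and endpoints inclusive, swatch 4 sits at t = (4 − 1)/(6 − 1) = 3/5 ≈ 0.6.
R = 172 + 0.6 × (241 − 172) = 213.4 → 213
G = 46 + 0.6 × (150 − 46) = 108.4 → 108
B = 94 + 0.6 × (159 − 94) = 133 → 133

(213, 108, 133)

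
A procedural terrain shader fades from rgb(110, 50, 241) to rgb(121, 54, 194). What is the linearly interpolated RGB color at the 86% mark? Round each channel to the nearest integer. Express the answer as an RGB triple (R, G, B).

(119, 53, 201)

86% corresponds to t = 0.86.
R = 110 + 0.86 × (121 − 110) = 110 + 0.86 × 11 = 119.46 → 119
G = 50 + 0.86 × (54 − 50) = 50 + 0.86 × 4 = 53.44 → 53
B = 241 + 0.86 × (194 − 241) = 241 + 0.86 × -47 = 200.58 → 201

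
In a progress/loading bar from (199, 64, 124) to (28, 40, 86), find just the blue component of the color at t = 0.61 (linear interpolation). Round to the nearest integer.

B = 124 + 0.61 × (86 − 124) = 100.82 → 101

101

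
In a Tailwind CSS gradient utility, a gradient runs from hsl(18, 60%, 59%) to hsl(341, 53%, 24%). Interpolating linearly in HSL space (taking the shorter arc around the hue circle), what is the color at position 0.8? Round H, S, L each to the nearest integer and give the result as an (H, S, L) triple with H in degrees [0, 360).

Hue: 341 − 18 = 323°, but |323| > 180 so the shorter arc goes the other way: Δh = 323 − 360 = -37°.
H = 18 + 0.8 × (-37) = -11.6 → -12 → -12 mod 360 = 348°
S = 60 + 0.8 × (53 − 60) = 54.4 → 54%
L = 59 + 0.8 × (24 − 59) = 31 → 31%

(348, 54, 31)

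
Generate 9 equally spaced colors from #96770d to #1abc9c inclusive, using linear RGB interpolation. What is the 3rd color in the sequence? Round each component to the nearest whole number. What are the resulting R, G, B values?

With 9 swatches and endpoints inclusive, swatch 3 sits at t = (3 − 1)/(9 − 1) = 2/8 ≈ 0.25.
#96770d → (150, 119, 13); #1abc9c → (26, 188, 156).
R = 150 + 0.25 × (26 − 150) = 119 → 119
G = 119 + 0.25 × (188 − 119) = 136.25 → 136
B = 13 + 0.25 × (156 − 13) = 48.75 → 49

(119, 136, 49)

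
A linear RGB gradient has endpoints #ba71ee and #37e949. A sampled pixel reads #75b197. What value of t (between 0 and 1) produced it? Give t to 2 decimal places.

Invert the lerp on the B channel (largest span, 165): t = (151 − 238) / (73 − 238) = -87/-165 = 0.52727.
Check on R: (117 − 186)/(55 − 186) = 0.5267 ✓

0.53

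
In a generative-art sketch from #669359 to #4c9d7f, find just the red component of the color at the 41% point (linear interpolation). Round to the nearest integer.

91

R₁ = 102 (from #669359), R₂ = 76 (from #4c9d7f).
R = 102 + 0.41 × (76 − 102) = 91.34 → 91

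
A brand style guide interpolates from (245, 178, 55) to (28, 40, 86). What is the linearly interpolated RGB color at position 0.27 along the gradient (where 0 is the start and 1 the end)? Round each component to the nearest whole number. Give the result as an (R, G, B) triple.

R = 245 + 0.27 × (28 − 245) = 245 + 0.27 × -217 = 186.41 → 186
G = 178 + 0.27 × (40 − 178) = 178 + 0.27 × -138 = 140.74 → 141
B = 55 + 0.27 × (86 − 55) = 55 + 0.27 × 31 = 63.37 → 63

(186, 141, 63)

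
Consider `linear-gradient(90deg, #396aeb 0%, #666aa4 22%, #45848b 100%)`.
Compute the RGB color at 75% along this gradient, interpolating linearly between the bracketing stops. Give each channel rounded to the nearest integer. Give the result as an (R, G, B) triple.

75% lies between the 22% and 100% stops, so the local fraction is t = (75 − 22)/(100 − 22) = 53/78 ≈ 0.6795.
#666aa4 → (102, 106, 164); #45848b → (69, 132, 139).
R = 102 + 0.6795 × (69 − 102) = 79.576 → 80
G = 106 + 0.6795 × (132 − 106) = 123.667 → 124
B = 164 + 0.6795 × (139 − 164) = 147.012 → 147

(80, 124, 147)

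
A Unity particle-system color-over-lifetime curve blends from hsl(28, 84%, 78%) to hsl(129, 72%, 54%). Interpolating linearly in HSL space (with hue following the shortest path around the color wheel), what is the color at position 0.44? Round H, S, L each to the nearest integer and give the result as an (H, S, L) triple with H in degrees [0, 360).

Hue arc: Δh = 129 − 28 = 101° (|Δh| ≤ 180, already the shorter path).
H = 28 + 0.44 × (101) = 72.44 → 72°
S = 84 + 0.44 × (72 − 84) = 78.72 → 79%
L = 78 + 0.44 × (54 − 78) = 67.44 → 67%

(72, 79, 67)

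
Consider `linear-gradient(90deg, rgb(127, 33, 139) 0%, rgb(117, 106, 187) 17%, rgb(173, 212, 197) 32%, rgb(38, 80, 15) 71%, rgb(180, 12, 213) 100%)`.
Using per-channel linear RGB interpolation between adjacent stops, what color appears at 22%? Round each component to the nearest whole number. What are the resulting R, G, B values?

(136, 141, 190)

22% lies between the 17% and 32% stops, so the local fraction is t = (22 − 17)/(32 − 17) = 5/15 ≈ 0.3333.
R = 117 + 0.3333 × (173 − 117) = 135.665 → 136
G = 106 + 0.3333 × (212 − 106) = 141.33 → 141
B = 187 + 0.3333 × (197 − 187) = 190.333 → 190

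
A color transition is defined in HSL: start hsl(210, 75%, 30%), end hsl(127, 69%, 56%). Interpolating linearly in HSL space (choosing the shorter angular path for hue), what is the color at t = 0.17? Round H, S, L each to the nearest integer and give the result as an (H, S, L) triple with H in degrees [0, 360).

Hue arc: Δh = 127 − 210 = -83° (|Δh| ≤ 180, already the shorter path).
H = 210 + 0.17 × (-83) = 195.89 → 196°
S = 75 + 0.17 × (69 − 75) = 73.98 → 74%
L = 30 + 0.17 × (56 − 30) = 34.42 → 34%

(196, 74, 34)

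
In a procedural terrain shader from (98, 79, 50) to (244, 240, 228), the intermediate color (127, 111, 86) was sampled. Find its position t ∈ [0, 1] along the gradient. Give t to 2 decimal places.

0.20

Invert the lerp on the B channel (largest span, 178): t = (86 − 50) / (228 − 50) = 36/178 = 0.20225.
Check on R: (127 − 98)/(244 − 98) = 0.1986 ✓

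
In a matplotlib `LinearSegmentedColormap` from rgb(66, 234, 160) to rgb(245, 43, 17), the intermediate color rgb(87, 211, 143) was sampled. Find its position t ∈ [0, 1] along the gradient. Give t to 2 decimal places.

0.12

Invert the lerp on the G channel (largest span, 191): t = (211 − 234) / (43 − 234) = -23/-191 = 0.12042.
Check on R: (87 − 66)/(245 − 66) = 0.1173 ✓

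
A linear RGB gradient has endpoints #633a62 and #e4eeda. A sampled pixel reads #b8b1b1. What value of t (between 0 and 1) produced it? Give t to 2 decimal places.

Invert the lerp on the G channel (largest span, 180): t = (177 − 58) / (238 − 58) = 119/180 = 0.66111.
Check on R: (184 − 99)/(228 − 99) = 0.6589 ✓

0.66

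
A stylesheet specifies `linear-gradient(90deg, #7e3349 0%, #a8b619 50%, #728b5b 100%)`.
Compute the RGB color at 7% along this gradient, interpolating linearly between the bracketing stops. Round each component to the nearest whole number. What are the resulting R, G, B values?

(132, 69, 66)

7% lies between the 0% and 50% stops, so the local fraction is t = (7 − 0)/(50 − 0) = 7/50 ≈ 0.14.
#7e3349 → (126, 51, 73); #a8b619 → (168, 182, 25).
R = 126 + 0.14 × (168 − 126) = 131.88 → 132
G = 51 + 0.14 × (182 − 51) = 69.34 → 69
B = 73 + 0.14 × (25 − 73) = 66.28 → 66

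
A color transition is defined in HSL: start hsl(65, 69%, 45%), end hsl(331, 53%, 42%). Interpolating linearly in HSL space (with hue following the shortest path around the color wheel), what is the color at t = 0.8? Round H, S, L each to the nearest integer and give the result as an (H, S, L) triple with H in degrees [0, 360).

(350, 56, 43)

Hue: 331 − 65 = 266°, but |266| > 180 so the shorter arc goes the other way: Δh = 266 − 360 = -94°.
H = 65 + 0.8 × (-94) = -10.2 → -10 → -10 mod 360 = 350°
S = 69 + 0.8 × (53 − 69) = 56.2 → 56%
L = 45 + 0.8 × (42 − 45) = 42.6 → 43%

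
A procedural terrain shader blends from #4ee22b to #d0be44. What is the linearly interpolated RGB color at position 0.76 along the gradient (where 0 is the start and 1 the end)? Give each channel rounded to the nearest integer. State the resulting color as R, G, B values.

#4ee22b → (78, 226, 43); #d0be44 → (208, 190, 68).
R = 78 + 0.76 × (208 − 78) = 78 + 0.76 × 130 = 176.8 → 177
G = 226 + 0.76 × (190 − 226) = 226 + 0.76 × -36 = 198.64 → 199
B = 43 + 0.76 × (68 − 43) = 43 + 0.76 × 25 = 62 → 62

(177, 199, 62)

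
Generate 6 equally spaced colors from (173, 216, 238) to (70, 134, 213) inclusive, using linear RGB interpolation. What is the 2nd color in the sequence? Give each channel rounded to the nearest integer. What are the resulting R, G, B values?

With 6 swatches and endpoints inclusive, swatch 2 sits at t = (2 − 1)/(6 − 1) = 1/5 ≈ 0.2.
R = 173 + 0.2 × (70 − 173) = 152.4 → 152
G = 216 + 0.2 × (134 − 216) = 199.6 → 200
B = 238 + 0.2 × (213 − 238) = 233 → 233

(152, 200, 233)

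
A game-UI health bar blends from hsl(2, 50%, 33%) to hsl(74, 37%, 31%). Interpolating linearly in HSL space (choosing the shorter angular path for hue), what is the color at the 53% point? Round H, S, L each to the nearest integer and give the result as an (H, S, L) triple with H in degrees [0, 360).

(40, 43, 32)

Hue arc: Δh = 74 − 2 = 72° (|Δh| ≤ 180, already the shorter path).
H = 2 + 0.53 × (72) = 40.16 → 40°
S = 50 + 0.53 × (37 − 50) = 43.11 → 43%
L = 33 + 0.53 × (31 − 33) = 31.94 → 32%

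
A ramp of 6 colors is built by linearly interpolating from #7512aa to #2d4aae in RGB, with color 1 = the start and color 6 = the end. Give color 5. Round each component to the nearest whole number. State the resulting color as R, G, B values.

With 6 swatches and endpoints inclusive, swatch 5 sits at t = (5 − 1)/(6 − 1) = 4/5 ≈ 0.8.
#7512aa → (117, 18, 170); #2d4aae → (45, 74, 174).
R = 117 + 0.8 × (45 − 117) = 59.4 → 59
G = 18 + 0.8 × (74 − 18) = 62.8 → 63
B = 170 + 0.8 × (174 − 170) = 173.2 → 173

(59, 63, 173)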